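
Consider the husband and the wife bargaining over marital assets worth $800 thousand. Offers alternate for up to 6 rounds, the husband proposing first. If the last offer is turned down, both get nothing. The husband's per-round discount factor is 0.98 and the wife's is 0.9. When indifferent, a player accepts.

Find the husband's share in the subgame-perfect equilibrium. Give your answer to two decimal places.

212.79

Round 6 (the wife proposes): rejection yields 0 for the husband; the wife offers 0 and keeps 800.
Round 5 (the husband proposes): the wife can get 800 next round, worth 0.9 × 800 = 720 now. The husband offers 720 and keeps 800 − 720 = 80.
Round 4 (the wife proposes): the husband can get 80 next round, worth 0.98 × 80 = 78.4 now. The wife offers 78.4 and keeps 800 − 78.4 = 721.6.
Round 3 (the husband proposes): the wife can get 721.6 next round, worth 0.9 × 721.6 = 649.44 now; the husband offers that and keeps 150.56.
Round 2 (the wife proposes): the husband can get 150.56 next round, worth 0.98 × 150.56 = 147.5488 now, so the wife offers 147.5488, keeping 652.4512.
Round 1 (the husband proposes): the wife can get 652.4512 next round, worth 0.9 × 652.4512 = 587.20608 now. The husband offers 587.20608 and keeps 800 − 587.20608 = 212.79392.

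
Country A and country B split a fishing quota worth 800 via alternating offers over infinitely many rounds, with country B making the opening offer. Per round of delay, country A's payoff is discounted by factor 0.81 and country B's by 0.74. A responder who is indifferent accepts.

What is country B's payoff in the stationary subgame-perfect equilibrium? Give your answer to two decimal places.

In a stationary SPE each proposer offers the other exactly their discounted continuation value.
If country B keeps x when proposing and country A keeps y when proposing, then x = 800 − 0.81y and y = 800 − 0.74x.
Solving: x = 800(1 − 0.81) / (1 − 0.74·0.81) = 152 / 0.4006 ≈ 379.4309.
Country A gets 800 − 379.4309 ≈ 420.5691.

379.43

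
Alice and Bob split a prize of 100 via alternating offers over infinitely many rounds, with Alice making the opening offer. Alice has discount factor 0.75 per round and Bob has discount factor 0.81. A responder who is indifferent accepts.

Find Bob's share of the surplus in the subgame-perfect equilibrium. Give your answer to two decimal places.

In a stationary SPE each proposer offers the other exactly their discounted continuation value.
If Alice keeps x when proposing and Bob keeps y when proposing, then x = 100 − 0.81y and y = 100 − 0.75x.
Solving: x = 100(1 − 0.81) / (1 − 0.75·0.81) = 19 / 0.3925 ≈ 48.4076.
Bob gets 100 − 48.4076 ≈ 51.5924.

51.59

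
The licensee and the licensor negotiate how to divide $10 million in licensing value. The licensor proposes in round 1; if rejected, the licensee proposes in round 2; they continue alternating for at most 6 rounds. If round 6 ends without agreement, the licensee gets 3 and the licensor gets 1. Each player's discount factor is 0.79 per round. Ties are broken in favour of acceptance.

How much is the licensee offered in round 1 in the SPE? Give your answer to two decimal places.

5.46

Round 6 (the licensee proposes): the licensor gets 1 if talks fail, so the licensee offers 1 and keeps 9.
Round 5 (the licensor proposes): the licensee can get 9 next round, worth 0.79 × 9 = 7.11 now. The licensor offers 7.11 and keeps 10 − 7.11 = 2.89.
Round 4 (the licensee proposes): the licensor can get 2.89 next round, worth 0.79 × 2.89 = 2.2831 now. The licensee offers 2.2831 and keeps 10 − 2.2831 = 7.7169.
Round 3 (the licensor proposes): the licensee can get 7.7169 next round, worth 0.79 × 7.7169 = 6.096351 now, so the licensor offers 6.096351, keeping 3.903649.
Round 2 (the licensee proposes): the licensor can get 3.903649 next round, worth 0.79 × 3.903649 = 3.08388271 now, so the licensee offers 3.08388271, keeping 6.91611729.
Round 1 (the licensor proposes): the licensee can get 6.91611729 next round, worth 0.79 × 6.91611729 = 5.4637326591 now, so the licensor offers 5.4637326591, keeping 4.5362673409.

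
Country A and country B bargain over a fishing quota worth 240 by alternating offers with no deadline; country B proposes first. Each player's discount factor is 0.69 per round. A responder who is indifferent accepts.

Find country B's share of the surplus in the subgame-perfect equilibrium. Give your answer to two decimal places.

142.01

Let x be country B's share when country B proposes and y be country A's share when country A proposes.
Country A accepts iff offered ≥ 0.69·y, so x = 240 − 0.69y. Symmetrically y = 240 − 0.69x.
Substituting: x = 240 − 0.69(240 − 0.69x), giving x(1 − 0.69·0.69) = 240(1 − 0.69).
So x = 240 × 0.31 / 0.5239 ≈ 142.0118, and country A receives 240 − x ≈ 97.9882.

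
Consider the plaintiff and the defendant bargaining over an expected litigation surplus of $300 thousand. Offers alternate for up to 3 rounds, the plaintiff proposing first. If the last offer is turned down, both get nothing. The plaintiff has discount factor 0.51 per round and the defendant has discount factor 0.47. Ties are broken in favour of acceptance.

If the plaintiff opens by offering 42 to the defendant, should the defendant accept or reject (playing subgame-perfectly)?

Round 3 (the plaintiff proposes): rejection yields 0 for the defendant; the plaintiff offers 0 and keeps 300.
Round 2 (the defendant proposes): the plaintiff can get 300 next round, worth 0.51 × 300 = 153 now; the defendant offers that and keeps 147.
So by rejecting in round 1, the defendant gets 147 next round, worth 0.47 × 147 = 69.09 now.
Offer 42 < 69.09, so the defendant rejects.

Reject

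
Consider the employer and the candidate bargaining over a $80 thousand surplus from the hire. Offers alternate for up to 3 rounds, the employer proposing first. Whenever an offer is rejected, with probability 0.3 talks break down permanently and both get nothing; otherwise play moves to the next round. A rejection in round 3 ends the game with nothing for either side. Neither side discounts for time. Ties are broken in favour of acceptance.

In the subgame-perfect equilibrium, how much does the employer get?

63.2

By backward induction:
Round 3 (the employer proposes): the candidate will accept anything ≥ 0, so the employer offers 0 and keeps 80.
Round 2 (the candidate proposes): rejecting gives the employer an expected 0.7 × 80 = 56. The candidate offers 56 and keeps 80 − 56 = 24.
Round 1 (the employer proposes): rejecting gives the candidate an expected 0.7 × 24 = 16.8. The employer offers 16.8 and keeps 80 − 16.8 = 63.2.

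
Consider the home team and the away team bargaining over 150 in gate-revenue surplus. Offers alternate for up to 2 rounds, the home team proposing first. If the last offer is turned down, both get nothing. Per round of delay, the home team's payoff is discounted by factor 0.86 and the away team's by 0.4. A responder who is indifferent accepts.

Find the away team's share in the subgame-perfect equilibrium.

60

Round 2 (the away team proposes): the home team will accept anything ≥ 0, so the away team offers 0 and keeps 150.
Round 1 (the home team proposes): the away team can get 150 next round, worth 0.4 × 150 = 60 now; the home team offers that and keeps 90.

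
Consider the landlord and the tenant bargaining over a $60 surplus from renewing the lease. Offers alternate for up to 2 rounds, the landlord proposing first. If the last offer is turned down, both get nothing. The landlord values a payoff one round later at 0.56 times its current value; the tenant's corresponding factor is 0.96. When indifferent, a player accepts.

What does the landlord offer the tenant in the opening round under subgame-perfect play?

Round 2 (the tenant proposes): the landlord will accept anything ≥ 0, so the tenant offers 0 and keeps 60.
Round 1 (the landlord proposes): the tenant can get 60 next round, worth 0.96 × 60 = 57.6 now; the landlord offers that and keeps 2.4.

57.6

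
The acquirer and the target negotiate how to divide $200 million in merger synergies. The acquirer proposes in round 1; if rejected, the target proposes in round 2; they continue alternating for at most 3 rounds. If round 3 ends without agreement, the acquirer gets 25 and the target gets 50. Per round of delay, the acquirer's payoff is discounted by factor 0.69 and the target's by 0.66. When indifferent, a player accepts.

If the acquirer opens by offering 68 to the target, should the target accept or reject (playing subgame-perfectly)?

Round 3 (the acquirer proposes): the target gets 50 if talks fail, so the acquirer offers 50 and keeps 150.
Round 2 (the target proposes): the acquirer can get 150 next round, worth 0.69 × 150 = 103.5 now; the target offers that and keeps 96.5.
So by rejecting in round 1, the target gets 96.5 next round, worth 0.66 × 96.5 = 63.69 now.
Offer 68 ≥ 63.69, so the target accepts.

Accept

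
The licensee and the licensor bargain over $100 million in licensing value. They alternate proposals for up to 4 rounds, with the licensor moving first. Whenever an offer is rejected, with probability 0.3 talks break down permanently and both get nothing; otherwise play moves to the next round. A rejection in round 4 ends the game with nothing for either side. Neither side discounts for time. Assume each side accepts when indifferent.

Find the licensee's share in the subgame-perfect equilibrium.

Round 4 (the licensee proposes): rejection yields 0 for the licensor; the licensee offers 0 and keeps 100.
Round 3 (the licensor proposes): rejecting gives the licensee an expected 0.7 × 100 = 70. The licensor offers 70 and keeps 100 − 70 = 30.
Round 2 (the licensee proposes): rejecting gives the licensor an expected 0.7 × 30 = 21; the licensee offers that and keeps 79.
Round 1 (the licensor proposes): rejecting gives the licensee an expected 0.7 × 79 = 55.3. The licensor offers 55.3 and keeps 100 − 55.3 = 44.7.

55.3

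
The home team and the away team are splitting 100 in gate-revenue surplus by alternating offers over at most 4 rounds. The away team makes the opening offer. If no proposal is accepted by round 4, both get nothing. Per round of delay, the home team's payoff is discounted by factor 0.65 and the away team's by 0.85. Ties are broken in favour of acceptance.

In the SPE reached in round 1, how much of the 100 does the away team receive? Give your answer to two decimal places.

Round 4 (the home team proposes): the away team will accept anything ≥ 0, so the home team offers 0 and keeps 100.
Round 3 (the away team proposes): the home team can get 100 next round, worth 0.65 × 100 = 65 now. The away team offers 65 and keeps 100 − 65 = 35.
Round 2 (the home team proposes): the away team can get 35 next round, worth 0.85 × 35 = 29.75 now. The home team offers 29.75 and keeps 100 − 29.75 = 70.25.
Round 1 (the away team proposes): the home team can get 70.25 next round, worth 0.65 × 70.25 = 45.6625 now. The away team offers 45.6625 and keeps 100 − 45.6625 = 54.3375.

54.34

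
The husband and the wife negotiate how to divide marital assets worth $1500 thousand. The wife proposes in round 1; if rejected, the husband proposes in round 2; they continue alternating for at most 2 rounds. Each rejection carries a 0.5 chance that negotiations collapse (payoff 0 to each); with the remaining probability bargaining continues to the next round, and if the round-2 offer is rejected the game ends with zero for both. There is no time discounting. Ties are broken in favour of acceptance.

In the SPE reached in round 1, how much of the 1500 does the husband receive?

750

Round 2 (the husband proposes): the wife will accept anything ≥ 0, so the husband offers 0 and keeps 1500.
Round 1 (the wife proposes): rejecting gives the husband an expected 0.5 × 1500 = 750. The wife offers 750 and keeps 1500 − 750 = 750.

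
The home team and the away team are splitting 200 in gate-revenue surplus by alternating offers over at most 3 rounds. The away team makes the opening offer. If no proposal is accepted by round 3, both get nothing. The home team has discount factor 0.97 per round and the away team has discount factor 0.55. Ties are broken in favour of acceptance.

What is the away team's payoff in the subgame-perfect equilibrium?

112.7

Work backward from the last round.
Round 3 (the away team proposes): the home team will accept anything ≥ 0, so the away team offers 0 and keeps 200.
Round 2 (the home team proposes): the away team can get 200 next round, worth 0.55 × 200 = 110 now, so the home team offers 110, keeping 90.
Round 1 (the away team proposes): the home team can get 90 next round, worth 0.97 × 90 = 87.3 now; the away team offers that and keeps 112.7.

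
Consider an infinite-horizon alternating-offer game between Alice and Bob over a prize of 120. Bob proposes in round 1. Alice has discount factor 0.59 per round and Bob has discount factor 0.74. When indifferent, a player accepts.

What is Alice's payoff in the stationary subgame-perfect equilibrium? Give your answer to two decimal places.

32.67

When Bob proposes, Alice accepts any offer worth at least 0.59 times what Alice would get by proposing next round; and vice versa.
This gives x = 120 − 0.59y and y = 120 − 0.74x, where x and y are each side's share when it proposes.
Hence (1 − 0.59·0.74)x = 120(1 − 0.59), i.e. 0.5634·x = 49.2.
x ≈ 87.3269; Alice's share is 120 − x ≈ 32.6731.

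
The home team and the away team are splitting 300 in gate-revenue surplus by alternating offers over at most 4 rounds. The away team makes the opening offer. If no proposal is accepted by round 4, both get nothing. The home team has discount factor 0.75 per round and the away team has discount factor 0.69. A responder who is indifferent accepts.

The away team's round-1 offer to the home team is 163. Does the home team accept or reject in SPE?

Reject

Work out the home team's continuation value if the offer is rejected.
Round 4 (the home team proposes): rejection yields 0 for the away team; the home team offers 0 and keeps 300.
Round 3 (the away team proposes): the home team can get 300 next round, worth 0.75 × 300 = 225 now, so the away team offers 225, keeping 75.
Round 2 (the home team proposes): the away team can get 75 next round, worth 0.69 × 75 = 51.75 now. The home team offers 51.75 and keeps 300 − 51.75 = 248.25.
So by rejecting in round 1, the home team gets 248.25 next round, worth 0.75 × 248.25 = 186.1875 now.
Offer 163 < 186.1875, so the home team rejects.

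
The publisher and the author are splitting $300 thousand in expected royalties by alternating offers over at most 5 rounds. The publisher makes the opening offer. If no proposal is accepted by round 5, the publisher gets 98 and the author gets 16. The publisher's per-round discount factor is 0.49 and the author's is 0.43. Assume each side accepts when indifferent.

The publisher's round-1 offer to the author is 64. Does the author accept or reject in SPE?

Reject

Work out the author's continuation value if the offer is rejected.
Round 5 (the publisher proposes): the author gets 16 if talks fail, so the publisher offers 16 and keeps 284.
Round 4 (the author proposes): the publisher can get 284 next round, worth 0.49 × 284 = 139.16 now; the author offers that and keeps 160.84.
Round 3 (the publisher proposes): the author can get 160.84 next round, worth 0.43 × 160.84 = 69.1612 now, so the publisher offers 69.1612, keeping 230.8388.
Round 2 (the author proposes): the publisher can get 230.8388 next round, worth 0.49 × 230.8388 = 113.111012 now, so the author offers 113.111012, keeping 186.888988.
So by rejecting in round 1, the author gets 186.888988 next round, worth 0.43 × 186.888988 = 80.36226484 now.
Offer 64 < 80.36226484, so the author rejects.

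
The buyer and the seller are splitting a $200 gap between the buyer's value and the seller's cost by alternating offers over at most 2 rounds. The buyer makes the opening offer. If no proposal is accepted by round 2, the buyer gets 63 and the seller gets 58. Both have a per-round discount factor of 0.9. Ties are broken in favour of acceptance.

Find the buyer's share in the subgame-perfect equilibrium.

76.7

Round 2 (the seller proposes): the buyer gets 63 if talks fail, so the seller offers 63 and keeps 137.
Round 1 (the buyer proposes): the seller can get 137 next round, worth 0.9 × 137 = 123.3 now; the buyer offers that and keeps 76.7.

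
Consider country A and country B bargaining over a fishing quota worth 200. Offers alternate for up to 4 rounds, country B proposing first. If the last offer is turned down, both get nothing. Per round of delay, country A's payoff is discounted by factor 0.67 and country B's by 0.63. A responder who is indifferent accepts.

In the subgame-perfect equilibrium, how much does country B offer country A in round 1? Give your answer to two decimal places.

106.14

Round 4 (country A proposes): rejection yields 0 for country B; country A offers 0 and keeps 200.
Round 3 (country B proposes): country A can get 200 next round, worth 0.67 × 200 = 134 now, so country B offers 134, keeping 66.
Round 2 (country A proposes): country B can get 66 next round, worth 0.63 × 66 = 41.58 now; country A offers that and keeps 158.42.
Round 1 (country B proposes): country A can get 158.42 next round, worth 0.67 × 158.42 = 106.1414 now. Country B offers 106.1414 and keeps 200 − 106.1414 = 93.8586.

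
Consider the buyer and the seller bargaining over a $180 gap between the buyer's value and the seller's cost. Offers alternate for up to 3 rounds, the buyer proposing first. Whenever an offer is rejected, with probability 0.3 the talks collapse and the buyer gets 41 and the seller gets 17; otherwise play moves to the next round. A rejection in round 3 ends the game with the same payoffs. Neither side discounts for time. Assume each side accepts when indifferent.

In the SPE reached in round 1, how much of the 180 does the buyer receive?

137.38

Round 3 (the buyer proposes): the seller gets 17 if talks fail, so the buyer offers 17 and keeps 163.
Round 2 (the seller proposes): rejecting gives the buyer an expected 0.7 × 163 + 0.3 × 41 = 126.4. The seller offers 126.4 and keeps 180 − 126.4 = 53.6.
Round 1 (the buyer proposes): rejecting gives the seller an expected 0.7 × 53.6 + 0.3 × 17 = 42.62; the buyer offers that and keeps 137.38.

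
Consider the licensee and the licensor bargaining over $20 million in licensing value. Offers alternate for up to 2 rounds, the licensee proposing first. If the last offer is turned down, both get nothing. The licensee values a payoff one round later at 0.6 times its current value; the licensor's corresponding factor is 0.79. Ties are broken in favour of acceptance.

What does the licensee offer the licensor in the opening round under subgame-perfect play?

Round 2 (the licensor proposes): the licensee will accept anything ≥ 0, so the licensor offers 0 and keeps 20.
Round 1 (the licensee proposes): the licensor can get 20 next round, worth 0.79 × 20 = 15.8 now; the licensee offers that and keeps 4.2.

15.8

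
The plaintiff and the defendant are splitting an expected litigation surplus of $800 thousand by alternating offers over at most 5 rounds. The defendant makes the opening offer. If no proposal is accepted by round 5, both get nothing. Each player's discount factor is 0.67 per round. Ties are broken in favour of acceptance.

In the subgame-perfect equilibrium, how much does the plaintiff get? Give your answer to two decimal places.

256.28

Work backward from the last round.
Round 5 (the defendant proposes): the plaintiff will accept anything ≥ 0, so the defendant offers 0 and keeps 800.
Round 4 (the plaintiff proposes): the defendant can get 800 next round, worth 0.67 × 800 = 536 now; the plaintiff offers that and keeps 264.
Round 3 (the defendant proposes): the plaintiff can get 264 next round, worth 0.67 × 264 = 176.88 now; the defendant offers that and keeps 623.12.
Round 2 (the plaintiff proposes): the defendant can get 623.12 next round, worth 0.67 × 623.12 = 417.4904 now, so the plaintiff offers 417.4904, keeping 382.5096.
Round 1 (the defendant proposes): the plaintiff can get 382.5096 next round, worth 0.67 × 382.5096 = 256.281432 now, so the defendant offers 256.281432, keeping 543.718568.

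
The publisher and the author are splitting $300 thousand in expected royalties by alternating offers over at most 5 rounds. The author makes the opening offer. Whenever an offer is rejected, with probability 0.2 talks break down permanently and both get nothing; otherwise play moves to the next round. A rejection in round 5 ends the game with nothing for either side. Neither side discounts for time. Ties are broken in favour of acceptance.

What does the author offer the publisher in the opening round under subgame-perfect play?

Round 5 (the author proposes): the publisher will accept anything ≥ 0, so the author offers 0 and keeps 300.
Round 4 (the publisher proposes): rejecting gives the author an expected 0.8 × 300 = 240. The publisher offers 240 and keeps 300 − 240 = 60.
Round 3 (the author proposes): rejecting gives the publisher an expected 0.8 × 60 = 48. The author offers 48 and keeps 300 − 48 = 252.
Round 2 (the publisher proposes): rejecting gives the author an expected 0.8 × 252 = 201.6; the publisher offers that and keeps 98.4.
Round 1 (the author proposes): rejecting gives the publisher an expected 0.8 × 98.4 = 78.72, so the author offers 78.72, keeping 221.28.

78.72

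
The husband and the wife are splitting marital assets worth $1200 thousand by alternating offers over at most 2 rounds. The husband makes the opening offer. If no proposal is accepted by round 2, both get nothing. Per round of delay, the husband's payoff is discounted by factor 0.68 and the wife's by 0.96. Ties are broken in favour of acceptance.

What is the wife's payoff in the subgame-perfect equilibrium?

Round 2 (the wife proposes): the husband will accept anything ≥ 0, so the wife offers 0 and keeps 1200.
Round 1 (the husband proposes): the wife can get 1200 next round, worth 0.96 × 1200 = 1152 now; the husband offers that and keeps 48.

1152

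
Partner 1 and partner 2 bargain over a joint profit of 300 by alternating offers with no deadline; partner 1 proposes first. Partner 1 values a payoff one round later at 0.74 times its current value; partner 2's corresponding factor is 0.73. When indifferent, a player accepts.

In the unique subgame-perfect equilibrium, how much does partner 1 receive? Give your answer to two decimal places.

Let x be partner 1's share when partner 1 proposes and y be partner 2's share when partner 2 proposes.
Partner 2 accepts iff offered ≥ 0.73·y, so x = 300 − 0.73y. Symmetrically y = 300 − 0.74x.
Substituting: x = 300 − 0.73(300 − 0.74x), giving x(1 − 0.74·0.73) = 300(1 − 0.73).
So x = 300 × 0.27 / 0.4598 ≈ 176.1635, and partner 2 receives 300 − x ≈ 123.8365.

176.16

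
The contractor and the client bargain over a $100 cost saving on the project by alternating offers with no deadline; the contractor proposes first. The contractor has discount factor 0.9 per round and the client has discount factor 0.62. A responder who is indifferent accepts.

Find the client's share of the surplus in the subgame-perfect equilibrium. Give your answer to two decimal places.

Let x be the contractor's share when the contractor proposes and y be the client's share when the client proposes.
The client accepts iff offered ≥ 0.62·y, so x = 100 − 0.62y. Symmetrically y = 100 − 0.9x.
Substituting: x = 100 − 0.62(100 − 0.9x), giving x(1 − 0.9·0.62) = 100(1 − 0.62).
So x = 100 × 0.38 / 0.442 ≈ 85.9729, and the client receives 100 − x ≈ 14.0271.

14.03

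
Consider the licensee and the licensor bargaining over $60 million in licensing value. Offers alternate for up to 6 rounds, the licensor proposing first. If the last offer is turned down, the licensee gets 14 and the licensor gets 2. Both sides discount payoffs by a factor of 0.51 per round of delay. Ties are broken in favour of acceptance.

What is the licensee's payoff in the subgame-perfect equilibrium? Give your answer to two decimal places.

Round 6 (the licensee proposes): the licensor gets 2 if talks fail, so the licensee offers 2 and keeps 58.
Round 5 (the licensor proposes): the licensee can get 58 next round, worth 0.51 × 58 = 29.58 now, so the licensor offers 29.58, keeping 30.42.
Round 4 (the licensee proposes): the licensor can get 30.42 next round, worth 0.51 × 30.42 = 15.5142 now; the licensee offers that and keeps 44.4858.
Round 3 (the licensor proposes): the licensee can get 44.4858 next round, worth 0.51 × 44.4858 = 22.687758 now. The licensor offers 22.687758 and keeps 60 − 22.687758 = 37.312242.
Round 2 (the licensee proposes): the licensor can get 37.312242 next round, worth 0.51 × 37.312242 = 19.02924342 now; the licensee offers that and keeps 40.97075658.
Round 1 (the licensor proposes): the licensee can get 40.97075658 next round, worth 0.51 × 40.97075658 = 20.8950858558 now; the licensor offers that and keeps 39.1049141442.

20.90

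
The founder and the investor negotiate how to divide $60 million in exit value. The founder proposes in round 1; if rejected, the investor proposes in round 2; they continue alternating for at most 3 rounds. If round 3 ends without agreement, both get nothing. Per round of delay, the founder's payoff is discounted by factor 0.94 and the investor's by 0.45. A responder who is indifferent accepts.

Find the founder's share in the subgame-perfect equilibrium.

Work backward from the last round.
Round 3 (the founder proposes): rejection yields 0 for the investor; the founder offers 0 and keeps 60.
Round 2 (the investor proposes): the founder can get 60 next round, worth 0.94 × 60 = 56.4 now; the investor offers that and keeps 3.6.
Round 1 (the founder proposes): the investor can get 3.6 next round, worth 0.45 × 3.6 = 1.62 now; the founder offers that and keeps 58.38.

58.38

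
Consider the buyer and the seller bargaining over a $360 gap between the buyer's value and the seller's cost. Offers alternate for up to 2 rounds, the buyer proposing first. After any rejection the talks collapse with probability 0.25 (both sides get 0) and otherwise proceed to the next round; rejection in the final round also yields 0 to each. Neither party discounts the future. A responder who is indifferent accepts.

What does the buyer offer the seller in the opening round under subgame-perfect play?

Round 2 (the seller proposes): the buyer will accept anything ≥ 0, so the seller offers 0 and keeps 360.
Round 1 (the buyer proposes): rejecting gives the seller an expected 0.75 × 360 = 270; the buyer offers that and keeps 90.

270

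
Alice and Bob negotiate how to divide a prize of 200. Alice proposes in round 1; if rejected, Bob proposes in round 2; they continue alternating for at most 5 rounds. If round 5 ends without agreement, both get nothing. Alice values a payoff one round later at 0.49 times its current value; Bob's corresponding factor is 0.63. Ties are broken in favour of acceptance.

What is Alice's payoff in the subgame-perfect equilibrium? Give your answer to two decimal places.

115.90

Round 5 (Alice proposes): Bob will accept anything ≥ 0, so Alice offers 0 and keeps 200.
Round 4 (Bob proposes): Alice can get 200 next round, worth 0.49 × 200 = 98 now, so Bob offers 98, keeping 102.
Round 3 (Alice proposes): Bob can get 102 next round, worth 0.63 × 102 = 64.26 now, so Alice offers 64.26, keeping 135.74.
Round 2 (Bob proposes): Alice can get 135.74 next round, worth 0.49 × 135.74 = 66.5126 now, so Bob offers 66.5126, keeping 133.4874.
Round 1 (Alice proposes): Bob can get 133.4874 next round, worth 0.63 × 133.4874 = 84.097062 now, so Alice offers 84.097062, keeping 115.902938.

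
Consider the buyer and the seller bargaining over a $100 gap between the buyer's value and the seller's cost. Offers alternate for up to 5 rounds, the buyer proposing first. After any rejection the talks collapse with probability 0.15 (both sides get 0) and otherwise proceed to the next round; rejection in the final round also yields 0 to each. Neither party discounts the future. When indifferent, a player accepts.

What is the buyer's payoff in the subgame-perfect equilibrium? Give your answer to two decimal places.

78.04

Round 5 (the buyer proposes): the seller will accept anything ≥ 0, so the buyer offers 0 and keeps 100.
Round 4 (the seller proposes): rejecting gives the buyer an expected 0.85 × 100 = 85, so the seller offers 85, keeping 15.
Round 3 (the buyer proposes): rejecting gives the seller an expected 0.85 × 15 = 12.75; the buyer offers that and keeps 87.25.
Round 2 (the seller proposes): rejecting gives the buyer an expected 0.85 × 87.25 = 74.1625, so the seller offers 74.1625, keeping 25.8375.
Round 1 (the buyer proposes): rejecting gives the seller an expected 0.85 × 25.8375 = 21.961875, so the buyer offers 21.961875, keeping 78.038125.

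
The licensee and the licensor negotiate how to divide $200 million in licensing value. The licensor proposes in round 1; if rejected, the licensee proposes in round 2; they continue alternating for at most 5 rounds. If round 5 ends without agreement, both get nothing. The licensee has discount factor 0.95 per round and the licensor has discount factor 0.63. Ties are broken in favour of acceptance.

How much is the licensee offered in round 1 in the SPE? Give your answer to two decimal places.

Round 5 (the licensor proposes): the licensee will accept anything ≥ 0, so the licensor offers 0 and keeps 200.
Round 4 (the licensee proposes): the licensor can get 200 next round, worth 0.63 × 200 = 126 now, so the licensee offers 126, keeping 74.
Round 3 (the licensor proposes): the licensee can get 74 next round, worth 0.95 × 74 = 70.3 now; the licensor offers that and keeps 129.7.
Round 2 (the licensee proposes): the licensor can get 129.7 next round, worth 0.63 × 129.7 = 81.711 now; the licensee offers that and keeps 118.289.
Round 1 (the licensor proposes): the licensee can get 118.289 next round, worth 0.95 × 118.289 = 112.37455 now. The licensor offers 112.37455 and keeps 200 − 112.37455 = 87.62545.

112.37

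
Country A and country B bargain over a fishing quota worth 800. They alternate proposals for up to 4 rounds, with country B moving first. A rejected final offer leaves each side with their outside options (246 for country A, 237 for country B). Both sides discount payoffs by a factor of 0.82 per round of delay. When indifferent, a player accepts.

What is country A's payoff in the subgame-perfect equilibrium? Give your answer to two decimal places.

428.50

Solve by backward induction from round 4.
Round 4 (country A proposes): country B gets 237 if talks fail, so country A offers 237 and keeps 563.
Round 3 (country B proposes): country A can get 563 next round, worth 0.82 × 563 = 461.66 now. Country B offers 461.66 and keeps 800 − 461.66 = 338.34.
Round 2 (country A proposes): country B can get 338.34 next round, worth 0.82 × 338.34 = 277.4388 now, so country A offers 277.4388, keeping 522.5612.
Round 1 (country B proposes): country A can get 522.5612 next round, worth 0.82 × 522.5612 = 428.500184 now, so country B offers 428.500184, keeping 371.499816.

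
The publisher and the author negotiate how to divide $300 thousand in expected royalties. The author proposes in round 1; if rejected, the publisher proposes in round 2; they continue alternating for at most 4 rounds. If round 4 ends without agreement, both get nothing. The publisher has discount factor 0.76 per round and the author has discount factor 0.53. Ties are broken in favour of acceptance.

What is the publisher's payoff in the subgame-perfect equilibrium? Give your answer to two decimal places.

199.00

Round 4 (the publisher proposes): the author will accept anything ≥ 0, so the publisher offers 0 and keeps 300.
Round 3 (the author proposes): the publisher can get 300 next round, worth 0.76 × 300 = 228 now, so the author offers 228, keeping 72.
Round 2 (the publisher proposes): the author can get 72 next round, worth 0.53 × 72 = 38.16 now, so the publisher offers 38.16, keeping 261.84.
Round 1 (the author proposes): the publisher can get 261.84 next round, worth 0.76 × 261.84 = 198.9984 now; the author offers that and keeps 101.0016.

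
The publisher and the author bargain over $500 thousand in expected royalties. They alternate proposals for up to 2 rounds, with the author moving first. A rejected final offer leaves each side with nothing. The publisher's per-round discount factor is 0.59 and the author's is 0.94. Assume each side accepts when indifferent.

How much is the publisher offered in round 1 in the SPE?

Round 2 (the publisher proposes): the author will accept anything ≥ 0, so the publisher offers 0 and keeps 500.
Round 1 (the author proposes): the publisher can get 500 next round, worth 0.59 × 500 = 295 now; the author offers that and keeps 205.

295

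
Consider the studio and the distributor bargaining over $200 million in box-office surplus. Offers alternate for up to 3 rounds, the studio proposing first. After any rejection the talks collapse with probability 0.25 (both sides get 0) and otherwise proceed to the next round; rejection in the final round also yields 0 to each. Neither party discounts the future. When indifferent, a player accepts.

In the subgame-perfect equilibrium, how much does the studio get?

Round 3 (the studio proposes): rejection yields 0 for the distributor; the studio offers 0 and keeps 200.
Round 2 (the distributor proposes): rejecting gives the studio an expected 0.75 × 200 = 150; the distributor offers that and keeps 50.
Round 1 (the studio proposes): rejecting gives the distributor an expected 0.75 × 50 = 37.5, so the studio offers 37.5, keeping 162.5.

162.5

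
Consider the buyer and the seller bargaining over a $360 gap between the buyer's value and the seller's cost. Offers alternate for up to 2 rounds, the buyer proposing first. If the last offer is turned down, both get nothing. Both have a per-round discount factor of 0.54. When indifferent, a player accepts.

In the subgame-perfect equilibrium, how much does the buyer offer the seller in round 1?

Round 2 (the seller proposes): the buyer will accept anything ≥ 0, so the seller offers 0 and keeps 360.
Round 1 (the buyer proposes): the seller can get 360 next round, worth 0.54 × 360 = 194.4 now; the buyer offers that and keeps 165.6.

194.4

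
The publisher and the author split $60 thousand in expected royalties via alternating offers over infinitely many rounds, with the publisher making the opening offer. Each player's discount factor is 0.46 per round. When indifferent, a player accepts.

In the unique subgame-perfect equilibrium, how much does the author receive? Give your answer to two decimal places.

When the publisher proposes, the author accepts any offer worth at least 0.46 times what the author would get by proposing next round; and vice versa.
This gives x = 60 − 0.46y and y = 60 − 0.46x, where x and y are each side's share when it proposes.
Hence (1 − 0.46·0.46)x = 60(1 − 0.46), i.e. 0.7884·x = 32.4.
x ≈ 41.0959; the author's share is 60 − x ≈ 18.9041.

18.90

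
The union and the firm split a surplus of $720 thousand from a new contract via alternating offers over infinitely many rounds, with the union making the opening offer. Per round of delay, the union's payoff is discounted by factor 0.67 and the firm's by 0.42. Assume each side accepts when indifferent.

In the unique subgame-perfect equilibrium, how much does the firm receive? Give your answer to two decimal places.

Let x be the union's share when the union proposes and y be the firm's share when the firm proposes.
The firm accepts iff offered ≥ 0.42·y, so x = 720 − 0.42y. Symmetrically y = 720 − 0.67x.
Substituting: x = 720 − 0.42(720 − 0.67x), giving x(1 − 0.67·0.42) = 720(1 − 0.42).
So x = 720 × 0.58 / 0.7186 ≈ 581.1300, and the firm receives 720 − x ≈ 138.8700.

138.87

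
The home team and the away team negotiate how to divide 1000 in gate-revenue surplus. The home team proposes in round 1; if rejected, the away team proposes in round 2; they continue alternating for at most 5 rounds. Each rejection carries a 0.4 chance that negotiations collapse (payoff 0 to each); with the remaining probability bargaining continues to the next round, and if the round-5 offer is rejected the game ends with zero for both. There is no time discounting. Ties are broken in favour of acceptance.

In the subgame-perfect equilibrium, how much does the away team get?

By backward induction:
Round 5 (the home team proposes): rejection yields 0 for the away team; the home team offers 0 and keeps 1000.
Round 4 (the away team proposes): rejecting gives the home team an expected 0.6 × 1000 = 600. The away team offers 600 and keeps 1000 − 600 = 400.
Round 3 (the home team proposes): rejecting gives the away team an expected 0.6 × 400 = 240, so the home team offers 240, keeping 760.
Round 2 (the away team proposes): rejecting gives the home team an expected 0.6 × 760 = 456, so the away team offers 456, keeping 544.
Round 1 (the home team proposes): rejecting gives the away team an expected 0.6 × 544 = 326.4, so the home team offers 326.4, keeping 673.6.

326.4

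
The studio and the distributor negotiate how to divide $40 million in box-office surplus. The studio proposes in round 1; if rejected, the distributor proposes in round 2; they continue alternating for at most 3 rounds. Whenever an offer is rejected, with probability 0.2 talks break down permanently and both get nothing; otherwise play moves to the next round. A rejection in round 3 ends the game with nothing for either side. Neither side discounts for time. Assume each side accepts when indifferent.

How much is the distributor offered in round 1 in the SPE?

Round 3 (the studio proposes): rejection yields 0 for the distributor; the studio offers 0 and keeps 40.
Round 2 (the distributor proposes): rejecting gives the studio an expected 0.8 × 40 = 32. The distributor offers 32 and keeps 40 − 32 = 8.
Round 1 (the studio proposes): rejecting gives the distributor an expected 0.8 × 8 = 6.4; the studio offers that and keeps 33.6.

6.4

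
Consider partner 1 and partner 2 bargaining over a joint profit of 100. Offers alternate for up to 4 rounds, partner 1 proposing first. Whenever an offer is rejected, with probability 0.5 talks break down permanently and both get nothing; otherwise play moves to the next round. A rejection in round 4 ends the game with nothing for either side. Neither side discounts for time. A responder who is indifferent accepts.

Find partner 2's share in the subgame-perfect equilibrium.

37.5

By backward induction:
Round 4 (partner 2 proposes): rejection yields 0 for partner 1; partner 2 offers 0 and keeps 100.
Round 3 (partner 1 proposes): rejecting gives partner 2 an expected 0.5 × 100 = 50; partner 1 offers that and keeps 50.
Round 2 (partner 2 proposes): rejecting gives partner 1 an expected 0.5 × 50 = 25. Partner 2 offers 25 and keeps 100 − 25 = 75.
Round 1 (partner 1 proposes): rejecting gives partner 2 an expected 0.5 × 75 = 37.5; partner 1 offers that and keeps 62.5.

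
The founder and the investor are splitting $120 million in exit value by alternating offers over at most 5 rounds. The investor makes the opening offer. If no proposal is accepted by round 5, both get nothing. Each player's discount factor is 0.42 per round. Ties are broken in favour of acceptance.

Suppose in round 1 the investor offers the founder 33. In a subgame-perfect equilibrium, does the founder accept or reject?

Round 5 (the investor proposes): rejection yields 0 for the founder; the investor offers 0 and keeps 120.
Round 4 (the founder proposes): the investor can get 120 next round, worth 0.42 × 120 = 50.4 now, so the founder offers 50.4, keeping 69.6.
Round 3 (the investor proposes): the founder can get 69.6 next round, worth 0.42 × 69.6 = 29.232 now, so the investor offers 29.232, keeping 90.768.
Round 2 (the founder proposes): the investor can get 90.768 next round, worth 0.42 × 90.768 = 38.12256 now; the founder offers that and keeps 81.87744.
So by rejecting in round 1, the founder gets 81.87744 next round, worth 0.42 × 81.87744 = 34.3885248 now.
Offer 33 < 34.3885248, so the founder rejects.

Reject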